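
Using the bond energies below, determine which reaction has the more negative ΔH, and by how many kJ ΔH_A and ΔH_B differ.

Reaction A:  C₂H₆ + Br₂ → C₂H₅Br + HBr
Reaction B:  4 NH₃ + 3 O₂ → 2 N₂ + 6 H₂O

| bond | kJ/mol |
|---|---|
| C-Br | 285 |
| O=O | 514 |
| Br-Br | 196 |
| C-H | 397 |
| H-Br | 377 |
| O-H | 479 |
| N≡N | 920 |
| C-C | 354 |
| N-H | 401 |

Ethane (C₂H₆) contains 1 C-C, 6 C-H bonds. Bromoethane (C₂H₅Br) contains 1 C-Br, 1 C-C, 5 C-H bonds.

Reaction A:
  Bonds broken (reactants):
    Br-Br: 1 × 196 = 196
    C-C: 1 × 354 = 354
    C-H: 6 × 397 = 2382
    Σ(broken) = 2932 kJ
  Bonds formed (products):
    C-Br: 1 × 285 = 285
    C-C: 1 × 354 = 354
    C-H: 5 × 397 = 1985
    H-Br: 1 × 377 = 377
    Σ(formed) = 3001 kJ
  ΔH_A = 2932 − 3001 = −69 kJ
Reaction B:
  Bonds broken (reactants):
    N-H: 12 × 401 = 4812
    O=O: 3 × 514 = 1542
    Σ(broken) = 6354 kJ
  Bonds formed (products):
    N≡N: 2 × 920 = 1840
    O-H: 12 × 479 = 5748
    Σ(formed) = 7588 kJ
  ΔH_B = 6354 − 7588 = −1234 kJ
ΔH_A − ΔH_B = +1165 kJ, so reaction B has the more negative ΔH; |ΔH_A − ΔH_B| = 1165 kJ.

Reaction B, by 1165 kJ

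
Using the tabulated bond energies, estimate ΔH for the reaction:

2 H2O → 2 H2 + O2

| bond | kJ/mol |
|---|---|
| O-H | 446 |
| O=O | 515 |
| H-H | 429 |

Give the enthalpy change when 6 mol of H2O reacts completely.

ΔH = +1233 kJ

Bonds broken (reactants):
  O-H: 4 × 446 = 1784
  Σ(broken) = 1784 kJ
Bonds formed (products):
  H-H: 2 × 429 = 858
  O=O: 1 × 515 = 515
  Σ(formed) = 1373 kJ
ΔH = Σ(broken) − Σ(formed) = 1784 − 1373 = +411 kJ
For 3× the reaction as written: 3 × (+411) = +1233 kJ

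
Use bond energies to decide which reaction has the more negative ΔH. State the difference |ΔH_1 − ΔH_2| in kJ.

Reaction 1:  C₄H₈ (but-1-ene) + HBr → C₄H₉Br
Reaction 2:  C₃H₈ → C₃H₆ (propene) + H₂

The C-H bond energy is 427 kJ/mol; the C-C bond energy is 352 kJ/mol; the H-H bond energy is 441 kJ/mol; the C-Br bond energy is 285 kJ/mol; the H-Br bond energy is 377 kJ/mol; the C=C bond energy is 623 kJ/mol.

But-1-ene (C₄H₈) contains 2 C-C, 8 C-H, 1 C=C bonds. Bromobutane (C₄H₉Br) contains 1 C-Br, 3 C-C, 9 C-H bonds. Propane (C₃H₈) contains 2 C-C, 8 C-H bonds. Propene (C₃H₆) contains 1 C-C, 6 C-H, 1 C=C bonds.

Reaction 1:
  Bonds broken (reactants):
    C-C: 2 × 352 = 704
    C-H: 8 × 427 = 3416
    C=C: 1 × 623 = 623
    H-Br: 1 × 377 = 377
    Σ(broken) = 5120 kJ
  Bonds formed (products):
    C-Br: 1 × 285 = 285
    C-C: 3 × 352 = 1056
    C-H: 9 × 427 = 3843
    Σ(formed) = 5184 kJ
  ΔH_1 = 5120 − 5184 = −64 kJ
Reaction 2:
  Bonds broken (reactants):
    C-C: 2 × 352 = 704
    C-H: 8 × 427 = 3416
    Σ(broken) = 4120 kJ
  Bonds formed (products):
    C-C: 1 × 352 = 352
    C-H: 6 × 427 = 2562
    C=C: 1 × 623 = 623
    H-H: 1 × 441 = 441
    Σ(formed) = 3978 kJ
  ΔH_2 = 4120 − 3978 = +142 kJ
ΔH_1 − ΔH_2 = −206 kJ, so reaction 1 has the more negative ΔH; |ΔH_1 − ΔH_2| = 206 kJ.

Reaction 1, by 206 kJ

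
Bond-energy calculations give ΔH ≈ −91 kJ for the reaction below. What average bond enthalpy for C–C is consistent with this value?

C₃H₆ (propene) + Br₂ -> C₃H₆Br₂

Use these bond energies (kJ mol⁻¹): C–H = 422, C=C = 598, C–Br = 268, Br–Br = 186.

Let D be the C–C bond energy.
Σ(broken) = 1×186 + 1×D + 6×422 + 1×598 = 3316 + D
Σ(formed) = 2×268 + 2×D + 6×422 = 3068 + 2D
ΔH = Σ(broken) − Σ(formed) = (3316 + D) − (3068 + 2D) = +248 − D
Setting this equal to −91 kJ gives D = 339 kJ/mol.

D(C–C) ≈ 339 kJ/mol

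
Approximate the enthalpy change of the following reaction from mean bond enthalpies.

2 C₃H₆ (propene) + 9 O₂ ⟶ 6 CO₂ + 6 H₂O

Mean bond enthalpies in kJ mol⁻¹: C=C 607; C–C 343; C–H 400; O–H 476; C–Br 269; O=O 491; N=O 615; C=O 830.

ΔH ≈ −4553 kJ

Bonds broken (reactants):
  C–C: 2 × 343 = 686
  C–H: 12 × 400 = 4800
  C=C: 2 × 607 = 1214
  O=O: 9 × 491 = 4419
  Σ(broken) = 11119 kJ
Bonds formed (products):
  C=O: 12 × 830 = 9960
  O–H: 12 × 476 = 5712
  Σ(formed) = 15672 kJ
ΔH = Σ(broken) − Σ(formed) = 11119 − 15672 = −4553 kJ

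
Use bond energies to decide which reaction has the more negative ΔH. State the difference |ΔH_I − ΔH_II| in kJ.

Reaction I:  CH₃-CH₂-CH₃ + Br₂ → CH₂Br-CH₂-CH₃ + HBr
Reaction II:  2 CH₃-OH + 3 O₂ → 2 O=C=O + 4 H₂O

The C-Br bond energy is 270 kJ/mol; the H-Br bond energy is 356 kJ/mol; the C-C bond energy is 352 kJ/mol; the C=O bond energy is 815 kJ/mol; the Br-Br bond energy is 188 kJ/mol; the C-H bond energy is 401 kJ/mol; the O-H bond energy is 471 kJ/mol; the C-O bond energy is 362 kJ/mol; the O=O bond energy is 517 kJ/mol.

Reaction II, by 1368 kJ

Reaction I:
  Bonds broken (reactants):
    Br-Br: 1 × 188 = 188
    C-C: 2 × 352 = 704
    C-H: 8 × 401 = 3208
    Σ(broken) = 4100 kJ
  Bonds formed (products):
    C-Br: 1 × 270 = 270
    C-C: 2 × 352 = 704
    C-H: 7 × 401 = 2807
    H-Br: 1 × 356 = 356
    Σ(formed) = 4137 kJ
  ΔH_I = 4100 − 4137 = −37 kJ
Reaction II:
  Bonds broken (reactants):
    C-H: 6 × 401 = 2406
    C-O: 2 × 362 = 724
    O-H: 2 × 471 = 942
    O=O: 3 × 517 = 1551
    Σ(broken) = 5623 kJ
  Bonds formed (products):
    C=O: 4 × 815 = 3260
    O-H: 8 × 471 = 3768
    Σ(formed) = 7028 kJ
  ΔH_II = 5623 − 7028 = −1405 kJ
ΔH_I − ΔH_II = +1368 kJ, so reaction II has the more negative ΔH; |ΔH_I − ΔH_II| = 1368 kJ.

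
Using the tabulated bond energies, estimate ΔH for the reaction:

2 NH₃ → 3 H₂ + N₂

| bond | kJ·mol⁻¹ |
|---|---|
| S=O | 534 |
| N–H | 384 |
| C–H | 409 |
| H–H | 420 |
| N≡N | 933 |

ΔH ≈ +111 kJ

Bonds broken (reactants):
  N–H: 6 × 384 = 2304
  Σ(broken) = 2304 kJ
Bonds formed (products):
  H–H: 3 × 420 = 1260
  N≡N: 1 × 933 = 933
  Σ(formed) = 2193 kJ
ΔH = Σ(broken) − Σ(formed) = 2304 − 2193 = +111 kJ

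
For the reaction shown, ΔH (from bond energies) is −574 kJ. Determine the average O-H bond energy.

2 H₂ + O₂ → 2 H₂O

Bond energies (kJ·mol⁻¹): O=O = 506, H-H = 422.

D(O-H) ≈ 481 kJ/mol

Let D be the O-H bond energy.
Σ(broken) = 2×422 + 1×506 = 1350
Σ(formed) = 4×D = 4D
ΔH = Σ(broken) − Σ(formed) = (1350) − (4D) = +1350 − 4D
Setting this equal to −574 kJ gives 4D = 1924, so D = 481 kJ/mol.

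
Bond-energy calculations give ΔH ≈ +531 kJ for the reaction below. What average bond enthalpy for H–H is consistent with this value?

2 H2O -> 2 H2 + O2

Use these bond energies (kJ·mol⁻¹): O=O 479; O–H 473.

D(H–H) ≈ 441 kJ/mol

Let D be the H–H bond energy.
Σ(broken) = 4×473 = 1892
Σ(formed) = 2×D + 1×479 = 479 + 2D
ΔH = Σ(broken) − Σ(formed) = (1892) − (479 + 2D) = +1413 − 2D
Setting this equal to +531 kJ gives 2D = 882, so D = 441 kJ/mol.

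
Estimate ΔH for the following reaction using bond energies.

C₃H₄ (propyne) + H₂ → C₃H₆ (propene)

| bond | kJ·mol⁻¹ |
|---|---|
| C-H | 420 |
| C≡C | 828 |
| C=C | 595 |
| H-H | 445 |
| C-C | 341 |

Bonds broken (reactants):
  C≡C: 1 × 828 = 828
  C-C: 1 × 341 = 341
  C-H: 4 × 420 = 1680
  H-H: 1 × 445 = 445
  Σ(broken) = 3294 kJ
Bonds formed (products):
  C-C: 1 × 341 = 341
  C-H: 6 × 420 = 2520
  C=C: 1 × 595 = 595
  Σ(formed) = 3456 kJ
ΔH = Σ(broken) − Σ(formed) = 3294 − 3456 = −162 kJ

ΔH ≈ −162 kJ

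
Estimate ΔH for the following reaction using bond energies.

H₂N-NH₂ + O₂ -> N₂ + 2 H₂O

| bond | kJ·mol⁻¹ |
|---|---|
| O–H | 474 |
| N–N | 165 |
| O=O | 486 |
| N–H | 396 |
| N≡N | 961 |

Bonds broken (reactants):
  N–H: 4 × 396 = 1584
  N–N: 1 × 165 = 165
  O=O: 1 × 486 = 486
  Σ(broken) = 2235 kJ
Bonds formed (products):
  N≡N: 1 × 961 = 961
  O–H: 4 × 474 = 1896
  Σ(formed) = 2857 kJ
ΔH = Σ(broken) − Σ(formed) = 2235 − 2857 = −622 kJ

ΔH ≈ −622 kJ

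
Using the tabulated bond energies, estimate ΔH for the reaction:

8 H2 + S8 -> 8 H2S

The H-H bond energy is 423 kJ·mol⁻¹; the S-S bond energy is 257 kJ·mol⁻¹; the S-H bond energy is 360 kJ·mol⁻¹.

Bonds broken (reactants):
  H-H: 8 × 423 = 3384
  S-S: 8 × 257 = 2056
  Σ(broken) = 5440 kJ
Bonds formed (products):
  S-H: 16 × 360 = 5760
  Σ(formed) = 5760 kJ
ΔH = Σ(broken) − Σ(formed) = 5440 − 5760 = −320 kJ

ΔH ≈ −320 kJ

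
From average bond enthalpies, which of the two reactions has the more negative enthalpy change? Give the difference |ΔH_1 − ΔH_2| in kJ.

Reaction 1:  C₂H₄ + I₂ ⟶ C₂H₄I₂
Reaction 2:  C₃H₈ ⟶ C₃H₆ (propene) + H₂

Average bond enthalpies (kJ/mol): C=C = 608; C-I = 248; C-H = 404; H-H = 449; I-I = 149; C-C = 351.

Reaction 1:
  Bonds broken (reactants):
    C-H: 4 × 404 = 1616
    C=C: 1 × 608 = 608
    I-I: 1 × 149 = 149
    Σ(broken) = 2373 kJ
  Bonds formed (products):
    C-C: 1 × 351 = 351
    C-H: 4 × 404 = 1616
    C-I: 2 × 248 = 496
    Σ(formed) = 2463 kJ
  ΔH_1 = 2373 − 2463 = −90 kJ
Reaction 2:
  Bonds broken (reactants):
    C-C: 2 × 351 = 702
    C-H: 8 × 404 = 3232
    Σ(broken) = 3934 kJ
  Bonds formed (products):
    C-C: 1 × 351 = 351
    C-H: 6 × 404 = 2424
    C=C: 1 × 608 = 608
    H-H: 1 × 449 = 449
    Σ(formed) = 3832 kJ
  ΔH_2 = 3934 − 3832 = +102 kJ
ΔH_1 − ΔH_2 = −192 kJ, so reaction 1 has the more negative ΔH; |ΔH_1 − ΔH_2| = 192 kJ.

Reaction 1, by 192 kJ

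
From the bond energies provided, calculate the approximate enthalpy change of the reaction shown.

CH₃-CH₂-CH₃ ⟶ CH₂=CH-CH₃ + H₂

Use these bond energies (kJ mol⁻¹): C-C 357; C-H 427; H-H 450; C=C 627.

ΔH ≈ +134 kJ

Bonds broken (reactants):
  C-C: 2 × 357 = 714
  C-H: 8 × 427 = 3416
  Σ(broken) = 4130 kJ
Bonds formed (products):
  C-C: 1 × 357 = 357
  C-H: 6 × 427 = 2562
  C=C: 1 × 627 = 627
  H-H: 1 × 450 = 450
  Σ(formed) = 3996 kJ
ΔH = Σ(broken) − Σ(formed) = 4130 − 3996 = +134 kJ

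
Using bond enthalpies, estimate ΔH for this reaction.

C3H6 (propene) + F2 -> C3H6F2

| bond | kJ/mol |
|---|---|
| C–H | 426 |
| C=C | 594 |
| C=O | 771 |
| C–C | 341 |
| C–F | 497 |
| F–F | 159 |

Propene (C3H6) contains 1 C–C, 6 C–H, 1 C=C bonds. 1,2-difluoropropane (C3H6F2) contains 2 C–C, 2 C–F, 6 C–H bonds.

Bonds broken (reactants):
  C–C: 1 × 341 = 341
  C–H: 6 × 426 = 2556
  C=C: 1 × 594 = 594
  F–F: 1 × 159 = 159
  Σ(broken) = 3650 kJ
Bonds formed (products):
  C–C: 2 × 341 = 682
  C–F: 2 × 497 = 994
  C–H: 6 × 426 = 2556
  Σ(formed) = 4232 kJ
ΔH = Σ(broken) − Σ(formed) = 3650 − 4232 = −582 kJ

ΔH ≈ −582 kJ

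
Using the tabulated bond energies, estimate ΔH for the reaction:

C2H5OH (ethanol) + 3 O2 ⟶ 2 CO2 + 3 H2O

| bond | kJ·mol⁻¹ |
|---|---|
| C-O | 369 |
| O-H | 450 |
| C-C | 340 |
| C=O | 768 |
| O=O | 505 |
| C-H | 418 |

Bonds broken (reactants):
  C-C: 1 × 340 = 340
  C-H: 5 × 418 = 2090
  C-O: 1 × 369 = 369
  O-H: 1 × 450 = 450
  O=O: 3 × 505 = 1515
  Σ(broken) = 4764 kJ
Bonds formed (products):
  C=O: 4 × 768 = 3072
  O-H: 6 × 450 = 2700
  Σ(formed) = 5772 kJ
ΔH = Σ(broken) − Σ(formed) = 4764 − 5772 = −1008 kJ

ΔH ≈ −1008 kJ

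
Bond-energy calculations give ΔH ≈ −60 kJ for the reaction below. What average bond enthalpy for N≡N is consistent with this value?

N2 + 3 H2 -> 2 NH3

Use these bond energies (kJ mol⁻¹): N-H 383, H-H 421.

Let D be the N≡N bond energy.
Σ(broken) = 3×421 + 1×D = 1263 + D
Σ(formed) = 6×383 = 2298
ΔH = Σ(broken) − Σ(formed) = (1263 + D) − (2298) = −1035 + D
Setting this equal to −60 kJ gives D = 975 kJ/mol.

D(N≡N) ≈ 975 kJ/mol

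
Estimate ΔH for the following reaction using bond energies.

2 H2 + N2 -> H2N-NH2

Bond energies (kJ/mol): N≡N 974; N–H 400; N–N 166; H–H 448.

Bonds broken (reactants):
  H–H: 2 × 448 = 896
  N≡N: 1 × 974 = 974
  Σ(broken) = 1870 kJ
Bonds formed (products):
  N–H: 4 × 400 = 1600
  N–N: 1 × 166 = 166
  Σ(formed) = 1766 kJ
ΔH = Σ(broken) − Σ(formed) = 1870 − 1766 = +104 kJ

ΔH ≈ +104 kJ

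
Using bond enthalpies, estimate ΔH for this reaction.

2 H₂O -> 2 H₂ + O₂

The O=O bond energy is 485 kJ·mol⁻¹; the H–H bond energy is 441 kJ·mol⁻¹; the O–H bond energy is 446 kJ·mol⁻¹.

ΔH ≈ +417 kJ

Bonds broken (reactants):
  O–H: 4 × 446 = 1784
  Σ(broken) = 1784 kJ
Bonds formed (products):
  H–H: 2 × 441 = 882
  O=O: 1 × 485 = 485
  Σ(formed) = 1367 kJ
ΔH = Σ(broken) − Σ(formed) = 1784 − 1367 = +417 kJ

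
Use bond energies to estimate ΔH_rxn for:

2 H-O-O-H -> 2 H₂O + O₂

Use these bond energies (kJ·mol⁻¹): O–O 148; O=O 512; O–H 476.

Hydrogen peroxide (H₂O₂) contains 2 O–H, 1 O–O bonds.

Bonds broken (reactants):
  O–H: 4 × 476 = 1904
  O–O: 2 × 148 = 296
  Σ(broken) = 2200 kJ
Bonds formed (products):
  O–H: 4 × 476 = 1904
  O=O: 1 × 512 = 512
  Σ(formed) = 2416 kJ
ΔH = Σ(broken) − Σ(formed) = 2200 − 2416 = −216 kJ

ΔH ≈ −216 kJ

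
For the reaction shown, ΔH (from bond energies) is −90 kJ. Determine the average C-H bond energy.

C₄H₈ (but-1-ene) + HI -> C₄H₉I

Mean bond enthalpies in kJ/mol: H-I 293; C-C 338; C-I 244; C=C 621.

Let D be the C-H bond energy.
Σ(broken) = 2×338 + 8×D + 1×621 + 1×293 = 1590 + 8D
Σ(formed) = 3×338 + 9×D + 1×244 = 1258 + 9D
ΔH = Σ(broken) − Σ(formed) = (1590 + 8D) − (1258 + 9D) = +332 − D
Setting this equal to −90 kJ gives D = 422 kJ/mol.

D(C-H) ≈ 422 kJ/mol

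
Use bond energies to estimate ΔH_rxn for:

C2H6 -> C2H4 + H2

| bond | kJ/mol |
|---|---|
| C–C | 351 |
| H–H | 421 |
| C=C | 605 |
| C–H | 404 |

ΔH ≈ +133 kJ

Bonds broken (reactants):
  C–C: 1 × 351 = 351
  C–H: 6 × 404 = 2424
  Σ(broken) = 2775 kJ
Bonds formed (products):
  C–H: 4 × 404 = 1616
  C=C: 1 × 605 = 605
  H–H: 1 × 421 = 421
  Σ(formed) = 2642 kJ
ΔH = Σ(broken) − Σ(formed) = 2775 − 2642 = +133 kJ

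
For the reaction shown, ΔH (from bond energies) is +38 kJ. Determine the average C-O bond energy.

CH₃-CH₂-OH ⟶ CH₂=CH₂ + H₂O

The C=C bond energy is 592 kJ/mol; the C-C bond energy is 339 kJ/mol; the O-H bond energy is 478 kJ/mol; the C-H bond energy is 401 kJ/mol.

D(C-O) ≈ 368 kJ/mol

Let D be the C-O bond energy.
Σ(broken) = 1×339 + 5×401 + 1×D + 1×478 = 2822 + D
Σ(formed) = 4×401 + 1×592 + 2×478 = 3152
ΔH = Σ(broken) − Σ(formed) = (2822 + D) − (3152) = −330 + D
Setting this equal to +38 kJ gives D = 368 kJ/mol.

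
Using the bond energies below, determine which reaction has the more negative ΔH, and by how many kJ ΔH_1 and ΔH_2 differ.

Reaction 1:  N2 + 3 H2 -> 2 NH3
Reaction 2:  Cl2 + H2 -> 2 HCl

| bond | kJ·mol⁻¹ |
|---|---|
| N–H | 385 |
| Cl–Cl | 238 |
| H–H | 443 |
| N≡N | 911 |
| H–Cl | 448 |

Reaction 1:
  Bonds broken (reactants):
    H–H: 3 × 443 = 1329
    N≡N: 1 × 911 = 911
    Σ(broken) = 2240 kJ
  Bonds formed (products):
    N–H: 6 × 385 = 2310
    Σ(formed) = 2310 kJ
  ΔH_1 = 2240 − 2310 = −70 kJ
Reaction 2:
  Bonds broken (reactants):
    Cl–Cl: 1 × 238 = 238
    H–H: 1 × 443 = 443
    Σ(broken) = 681 kJ
  Bonds formed (products):
    H–Cl: 2 × 448 = 896
    Σ(formed) = 896 kJ
  ΔH_2 = 681 − 896 = −215 kJ
ΔH_1 − ΔH_2 = +145 kJ, so reaction 2 has the more negative ΔH; |ΔH_1 − ΔH_2| = 145 kJ.

Reaction 2, by 145 kJ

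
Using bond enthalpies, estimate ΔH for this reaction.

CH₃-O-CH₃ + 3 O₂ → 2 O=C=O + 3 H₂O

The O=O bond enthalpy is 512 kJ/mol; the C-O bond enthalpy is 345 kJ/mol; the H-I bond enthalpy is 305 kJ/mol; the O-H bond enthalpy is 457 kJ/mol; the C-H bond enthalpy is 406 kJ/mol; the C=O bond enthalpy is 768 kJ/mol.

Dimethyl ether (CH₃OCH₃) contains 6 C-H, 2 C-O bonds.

ΔH ≈ −1152 kJ

Bonds broken (reactants):
  C-H: 6 × 406 = 2436
  C-O: 2 × 345 = 690
  O=O: 3 × 512 = 1536
  Σ(broken) = 4662 kJ
Bonds formed (products):
  C=O: 4 × 768 = 3072
  O-H: 6 × 457 = 2742
  Σ(formed) = 5814 kJ
ΔH = Σ(broken) − Σ(formed) = 4662 − 5814 = −1152 kJ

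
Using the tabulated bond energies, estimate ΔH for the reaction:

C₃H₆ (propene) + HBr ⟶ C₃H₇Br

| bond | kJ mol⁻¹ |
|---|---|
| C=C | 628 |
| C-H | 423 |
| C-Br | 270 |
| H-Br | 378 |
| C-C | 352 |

Bonds broken (reactants):
  C-C: 1 × 352 = 352
  C-H: 6 × 423 = 2538
  C=C: 1 × 628 = 628
  H-Br: 1 × 378 = 378
  Σ(broken) = 3896 kJ
Bonds formed (products):
  C-Br: 1 × 270 = 270
  C-C: 2 × 352 = 704
  C-H: 7 × 423 = 2961
  Σ(formed) = 3935 kJ
ΔH = Σ(broken) − Σ(formed) = 3896 − 3935 = −39 kJ

ΔH ≈ −39 kJ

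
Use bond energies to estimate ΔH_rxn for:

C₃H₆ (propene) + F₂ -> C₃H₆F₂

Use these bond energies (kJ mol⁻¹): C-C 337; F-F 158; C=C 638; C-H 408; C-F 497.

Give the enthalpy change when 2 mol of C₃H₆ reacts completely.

ΔH = −1070 kJ

Bonds broken (reactants):
  C-C: 1 × 337 = 337
  C-H: 6 × 408 = 2448
  C=C: 1 × 638 = 638
  F-F: 1 × 158 = 158
  Σ(broken) = 3581 kJ
Bonds formed (products):
  C-C: 2 × 337 = 674
  C-F: 2 × 497 = 994
  C-H: 6 × 408 = 2448
  Σ(formed) = 4116 kJ
ΔH = Σ(broken) − Σ(formed) = 3581 − 4116 = −535 kJ
For 2× the reaction as written: 2 × (−535) = −1070 kJ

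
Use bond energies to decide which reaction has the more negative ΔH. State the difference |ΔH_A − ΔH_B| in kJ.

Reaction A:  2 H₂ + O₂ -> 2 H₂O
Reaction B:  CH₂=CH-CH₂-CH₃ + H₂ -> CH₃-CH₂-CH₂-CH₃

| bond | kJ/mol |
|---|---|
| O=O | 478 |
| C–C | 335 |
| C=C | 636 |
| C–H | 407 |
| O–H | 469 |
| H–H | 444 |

Reaction A, by 441 kJ

Reaction A:
  Bonds broken (reactants):
    H–H: 2 × 444 = 888
    O=O: 1 × 478 = 478
    Σ(broken) = 1366 kJ
  Bonds formed (products):
    O–H: 4 × 469 = 1876
    Σ(formed) = 1876 kJ
  ΔH_A = 1366 − 1876 = −510 kJ
Reaction B:
  Bonds broken (reactants):
    C–C: 2 × 335 = 670
    C–H: 8 × 407 = 3256
    C=C: 1 × 636 = 636
    H–H: 1 × 444 = 444
    Σ(broken) = 5006 kJ
  Bonds formed (products):
    C–C: 3 × 335 = 1005
    C–H: 10 × 407 = 4070
    Σ(formed) = 5075 kJ
  ΔH_B = 5006 − 5075 = −69 kJ
ΔH_A − ΔH_B = −441 kJ, so reaction A has the more negative ΔH; |ΔH_A − ΔH_B| = 441 kJ.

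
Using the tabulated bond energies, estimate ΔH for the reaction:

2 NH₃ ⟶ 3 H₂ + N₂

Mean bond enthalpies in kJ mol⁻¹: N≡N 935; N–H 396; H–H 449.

Bonds broken (reactants):
  N–H: 6 × 396 = 2376
  Σ(broken) = 2376 kJ
Bonds formed (products):
  H–H: 3 × 449 = 1347
  N≡N: 1 × 935 = 935
  Σ(formed) = 2282 kJ
ΔH = Σ(broken) − Σ(formed) = 2376 − 2282 = +94 kJ

ΔH ≈ +94 kJ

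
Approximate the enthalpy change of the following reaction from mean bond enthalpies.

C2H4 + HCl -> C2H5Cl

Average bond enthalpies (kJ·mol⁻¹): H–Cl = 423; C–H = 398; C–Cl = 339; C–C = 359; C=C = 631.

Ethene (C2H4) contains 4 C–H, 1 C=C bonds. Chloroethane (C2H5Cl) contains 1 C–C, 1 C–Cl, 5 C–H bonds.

ΔH ≈ −42 kJ

Bonds broken (reactants):
  C–H: 4 × 398 = 1592
  C=C: 1 × 631 = 631
  H–Cl: 1 × 423 = 423
  Σ(broken) = 2646 kJ
Bonds formed (products):
  C–C: 1 × 359 = 359
  C–Cl: 1 × 339 = 339
  C–H: 5 × 398 = 1990
  Σ(formed) = 2688 kJ
ΔH = Σ(broken) − Σ(formed) = 2646 − 2688 = −42 kJ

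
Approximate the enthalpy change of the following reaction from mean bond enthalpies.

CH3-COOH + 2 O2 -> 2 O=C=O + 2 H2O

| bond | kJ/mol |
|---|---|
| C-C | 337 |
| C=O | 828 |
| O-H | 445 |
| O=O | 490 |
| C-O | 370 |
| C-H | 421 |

Bonds broken (reactants):
  C-C: 1 × 337 = 337
  C-H: 3 × 421 = 1263
  C-O: 1 × 370 = 370
  C=O: 1 × 828 = 828
  O-H: 1 × 445 = 445
  O=O: 2 × 490 = 980
  Σ(broken) = 4223 kJ
Bonds formed (products):
  C=O: 4 × 828 = 3312
  O-H: 4 × 445 = 1780
  Σ(formed) = 5092 kJ
ΔH = Σ(broken) − Σ(formed) = 4223 − 5092 = −869 kJ

ΔH ≈ −869 kJ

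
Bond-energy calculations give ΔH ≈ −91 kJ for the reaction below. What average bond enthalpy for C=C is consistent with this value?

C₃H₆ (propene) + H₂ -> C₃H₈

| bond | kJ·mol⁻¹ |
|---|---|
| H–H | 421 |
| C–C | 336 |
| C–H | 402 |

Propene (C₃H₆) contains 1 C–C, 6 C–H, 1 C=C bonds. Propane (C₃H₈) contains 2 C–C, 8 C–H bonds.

Let D be the C=C bond energy.
Σ(broken) = 1×336 + 6×402 + 1×D + 1×421 = 3169 + D
Σ(formed) = 2×336 + 8×402 = 3888
ΔH = Σ(broken) − Σ(formed) = (3169 + D) − (3888) = −719 + D
Setting this equal to −91 kJ gives D = 628 kJ/mol.

D(C=C) ≈ 628 kJ/mol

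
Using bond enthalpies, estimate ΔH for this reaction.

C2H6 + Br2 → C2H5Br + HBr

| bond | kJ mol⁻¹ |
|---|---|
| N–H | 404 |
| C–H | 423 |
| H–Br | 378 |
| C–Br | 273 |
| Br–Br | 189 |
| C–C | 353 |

ΔH ≈ −39 kJ

Bonds broken (reactants):
  Br–Br: 1 × 189 = 189
  C–C: 1 × 353 = 353
  C–H: 6 × 423 = 2538
  Σ(broken) = 3080 kJ
Bonds formed (products):
  C–Br: 1 × 273 = 273
  C–C: 1 × 353 = 353
  C–H: 5 × 423 = 2115
  H–Br: 1 × 378 = 378
  Σ(formed) = 3119 kJ
ΔH = Σ(broken) − Σ(formed) = 3080 − 3119 = −39 kJ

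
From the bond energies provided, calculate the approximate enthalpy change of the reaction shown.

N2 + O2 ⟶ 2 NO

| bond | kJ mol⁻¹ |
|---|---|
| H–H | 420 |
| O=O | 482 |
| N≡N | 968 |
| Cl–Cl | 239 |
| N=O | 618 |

Bonds broken (reactants):
  N≡N: 1 × 968 = 968
  O=O: 1 × 482 = 482
  Σ(broken) = 1450 kJ
Bonds formed (products):
  N=O: 2 × 618 = 1236
  Σ(formed) = 1236 kJ
ΔH = Σ(broken) − Σ(formed) = 1450 − 1236 = +214 kJ

ΔH ≈ +214 kJ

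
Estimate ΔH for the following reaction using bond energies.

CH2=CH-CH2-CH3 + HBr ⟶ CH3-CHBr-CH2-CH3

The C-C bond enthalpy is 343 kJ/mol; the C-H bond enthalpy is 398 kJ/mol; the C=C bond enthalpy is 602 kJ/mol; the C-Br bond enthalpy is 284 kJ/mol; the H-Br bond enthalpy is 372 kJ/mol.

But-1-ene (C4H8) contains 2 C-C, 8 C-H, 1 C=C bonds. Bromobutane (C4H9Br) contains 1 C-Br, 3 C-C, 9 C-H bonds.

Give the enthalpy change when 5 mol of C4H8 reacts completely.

Bonds broken (reactants):
  C-C: 2 × 343 = 686
  C-H: 8 × 398 = 3184
  C=C: 1 × 602 = 602
  H-Br: 1 × 372 = 372
  Σ(broken) = 4844 kJ
Bonds formed (products):
  C-Br: 1 × 284 = 284
  C-C: 3 × 343 = 1029
  C-H: 9 × 398 = 3582
  Σ(formed) = 4895 kJ
ΔH = Σ(broken) − Σ(formed) = 4844 − 4895 = −51 kJ
For 5× the reaction as written: 5 × (−51) = −255 kJ

ΔH = −255 kJ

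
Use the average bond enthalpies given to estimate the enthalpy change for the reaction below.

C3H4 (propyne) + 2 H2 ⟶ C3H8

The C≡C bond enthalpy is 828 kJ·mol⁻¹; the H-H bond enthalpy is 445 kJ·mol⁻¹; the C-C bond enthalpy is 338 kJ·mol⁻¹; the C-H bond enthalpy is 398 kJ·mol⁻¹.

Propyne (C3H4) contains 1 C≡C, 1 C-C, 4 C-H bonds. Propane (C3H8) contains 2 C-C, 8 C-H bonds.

Bonds broken (reactants):
  C≡C: 1 × 828 = 828
  C-C: 1 × 338 = 338
  C-H: 4 × 398 = 1592
  H-H: 2 × 445 = 890
  Σ(broken) = 3648 kJ
Bonds formed (products):
  C-C: 2 × 338 = 676
  C-H: 8 × 398 = 3184
  Σ(formed) = 3860 kJ
ΔH = Σ(broken) − Σ(formed) = 3648 − 3860 = −212 kJ

ΔH ≈ −212 kJ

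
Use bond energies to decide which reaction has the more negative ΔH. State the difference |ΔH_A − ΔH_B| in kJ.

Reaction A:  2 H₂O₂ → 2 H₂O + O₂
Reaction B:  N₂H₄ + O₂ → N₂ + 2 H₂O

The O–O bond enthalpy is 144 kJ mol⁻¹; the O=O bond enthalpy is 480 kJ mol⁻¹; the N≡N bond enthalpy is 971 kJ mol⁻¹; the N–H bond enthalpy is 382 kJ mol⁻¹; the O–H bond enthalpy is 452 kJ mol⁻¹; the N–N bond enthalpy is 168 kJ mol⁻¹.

Reaction A:
  Bonds broken (reactants):
    O–H: 4 × 452 = 1808
    O–O: 2 × 144 = 288
    Σ(broken) = 2096 kJ
  Bonds formed (products):
    O–H: 4 × 452 = 1808
    O=O: 1 × 480 = 480
    Σ(formed) = 2288 kJ
  ΔH_A = 2096 − 2288 = −192 kJ
Reaction B:
  Bonds broken (reactants):
    N–H: 4 × 382 = 1528
    N–N: 1 × 168 = 168
    O=O: 1 × 480 = 480
    Σ(broken) = 2176 kJ
  Bonds formed (products):
    N≡N: 1 × 971 = 971
    O–H: 4 × 452 = 1808
    Σ(formed) = 2779 kJ
  ΔH_B = 2176 − 2779 = −603 kJ
ΔH_A − ΔH_B = +411 kJ, so reaction B has the more negative ΔH; |ΔH_A − ΔH_B| = 411 kJ.

Reaction B, by 411 kJ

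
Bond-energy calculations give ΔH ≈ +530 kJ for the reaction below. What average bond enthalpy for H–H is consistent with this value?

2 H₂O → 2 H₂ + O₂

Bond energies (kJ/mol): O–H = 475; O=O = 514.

D(H–H) ≈ 428 kJ/mol

Let D be the H–H bond energy.
Σ(broken) = 4×475 = 1900
Σ(formed) = 2×D + 1×514 = 514 + 2D
ΔH = Σ(broken) − Σ(formed) = (1900) − (514 + 2D) = +1386 − 2D
Setting this equal to +530 kJ gives 2D = 856, so D = 428 kJ/mol.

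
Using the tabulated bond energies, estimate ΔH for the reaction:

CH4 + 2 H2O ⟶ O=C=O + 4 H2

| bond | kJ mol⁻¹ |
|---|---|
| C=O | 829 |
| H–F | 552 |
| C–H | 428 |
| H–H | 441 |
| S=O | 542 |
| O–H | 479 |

Bonds broken (reactants):
  C–H: 4 × 428 = 1712
  O–H: 4 × 479 = 1916
  Σ(broken) = 3628 kJ
Bonds formed (products):
  C=O: 2 × 829 = 1658
  H–H: 4 × 441 = 1764
  Σ(formed) = 3422 kJ
ΔH = Σ(broken) − Σ(formed) = 3628 − 3422 = +206 kJ

ΔH ≈ +206 kJ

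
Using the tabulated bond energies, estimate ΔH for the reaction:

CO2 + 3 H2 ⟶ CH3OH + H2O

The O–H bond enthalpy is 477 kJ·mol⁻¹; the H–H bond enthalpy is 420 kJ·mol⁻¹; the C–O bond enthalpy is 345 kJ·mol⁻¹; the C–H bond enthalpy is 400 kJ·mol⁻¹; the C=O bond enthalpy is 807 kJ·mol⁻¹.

ΔH ≈ −102 kJ

Bonds broken (reactants):
  C=O: 2 × 807 = 1614
  H–H: 3 × 420 = 1260
  Σ(broken) = 2874 kJ
Bonds formed (products):
  C–H: 3 × 400 = 1200
  C–O: 1 × 345 = 345
  O–H: 3 × 477 = 1431
  Σ(formed) = 2976 kJ
ΔH = Σ(broken) − Σ(formed) = 2874 − 2976 = −102 kJ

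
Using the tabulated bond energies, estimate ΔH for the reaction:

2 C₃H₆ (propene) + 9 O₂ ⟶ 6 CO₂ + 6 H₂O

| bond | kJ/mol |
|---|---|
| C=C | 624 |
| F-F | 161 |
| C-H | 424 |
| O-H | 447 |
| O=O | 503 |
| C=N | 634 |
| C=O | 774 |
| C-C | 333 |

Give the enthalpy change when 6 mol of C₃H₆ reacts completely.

Bonds broken (reactants):
  C-C: 2 × 333 = 666
  C-H: 12 × 424 = 5088
  C=C: 2 × 624 = 1248
  O=O: 9 × 503 = 4527
  Σ(broken) = 11529 kJ
Bonds formed (products):
  C=O: 12 × 774 = 9288
  O-H: 12 × 447 = 5364
  Σ(formed) = 14652 kJ
ΔH = Σ(broken) − Σ(formed) = 11529 − 14652 = −3123 kJ
For 3× the reaction as written: 3 × (−3123) = −9369 kJ

ΔH = −9369 kJ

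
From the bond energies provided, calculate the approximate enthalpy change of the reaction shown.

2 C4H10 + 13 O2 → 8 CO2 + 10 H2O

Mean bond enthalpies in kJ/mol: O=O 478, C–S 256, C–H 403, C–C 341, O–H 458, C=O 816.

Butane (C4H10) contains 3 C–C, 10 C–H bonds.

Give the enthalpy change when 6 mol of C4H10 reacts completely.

Bonds broken (reactants):
  C–C: 6 × 341 = 2046
  C–H: 20 × 403 = 8060
  O=O: 13 × 478 = 6214
  Σ(broken) = 16320 kJ
Bonds formed (products):
  C=O: 16 × 816 = 13056
  O–H: 20 × 458 = 9160
  Σ(formed) = 22216 kJ
ΔH = Σ(broken) − Σ(formed) = 16320 − 22216 = −5896 kJ
For 3× the reaction as written: 3 × (−5896) = −17688 kJ

ΔH = −17688 kJ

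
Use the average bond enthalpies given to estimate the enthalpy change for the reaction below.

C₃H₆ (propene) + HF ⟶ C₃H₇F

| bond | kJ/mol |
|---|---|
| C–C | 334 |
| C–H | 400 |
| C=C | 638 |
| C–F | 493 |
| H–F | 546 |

Bonds broken (reactants):
  C–C: 1 × 334 = 334
  C–H: 6 × 400 = 2400
  C=C: 1 × 638 = 638
  H–F: 1 × 546 = 546
  Σ(broken) = 3918 kJ
Bonds formed (products):
  C–C: 2 × 334 = 668
  C–F: 1 × 493 = 493
  C–H: 7 × 400 = 2800
  Σ(formed) = 3961 kJ
ΔH = Σ(broken) − Σ(formed) = 3918 − 3961 = −43 kJ

ΔH ≈ −43 kJ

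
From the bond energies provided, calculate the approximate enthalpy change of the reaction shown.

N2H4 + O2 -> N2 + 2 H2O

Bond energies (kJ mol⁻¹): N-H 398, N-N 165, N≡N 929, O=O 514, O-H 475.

ΔH ≈ −558 kJ

Bonds broken (reactants):
  N-H: 4 × 398 = 1592
  N-N: 1 × 165 = 165
  O=O: 1 × 514 = 514
  Σ(broken) = 2271 kJ
Bonds formed (products):
  N≡N: 1 × 929 = 929
  O-H: 4 × 475 = 1900
  Σ(formed) = 2829 kJ
ΔH = Σ(broken) − Σ(formed) = 2271 − 2829 = −558 kJ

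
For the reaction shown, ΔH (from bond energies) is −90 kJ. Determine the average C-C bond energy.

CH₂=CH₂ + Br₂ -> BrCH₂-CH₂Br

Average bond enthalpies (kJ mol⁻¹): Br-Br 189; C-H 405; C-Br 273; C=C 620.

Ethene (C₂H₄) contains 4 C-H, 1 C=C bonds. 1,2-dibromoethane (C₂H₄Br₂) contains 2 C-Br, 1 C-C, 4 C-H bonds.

Let D be the C-C bond energy.
Σ(broken) = 1×189 + 4×405 + 1×620 = 2429
Σ(formed) = 2×273 + 1×D + 4×405 = 2166 + D
ΔH = Σ(broken) − Σ(formed) = (2429) − (2166 + D) = +263 − D
Setting this equal to −90 kJ gives D = 353 kJ/mol.

D(C-C) ≈ 353 kJ/mol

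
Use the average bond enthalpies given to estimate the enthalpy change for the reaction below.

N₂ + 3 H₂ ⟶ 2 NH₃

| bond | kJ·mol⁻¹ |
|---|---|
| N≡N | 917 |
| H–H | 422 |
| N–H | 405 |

Bonds broken (reactants):
  H–H: 3 × 422 = 1266
  N≡N: 1 × 917 = 917
  Σ(broken) = 2183 kJ
Bonds formed (products):
  N–H: 6 × 405 = 2430
  Σ(formed) = 2430 kJ
ΔH = Σ(broken) − Σ(formed) = 2183 − 2430 = −247 kJ

ΔH ≈ −247 kJ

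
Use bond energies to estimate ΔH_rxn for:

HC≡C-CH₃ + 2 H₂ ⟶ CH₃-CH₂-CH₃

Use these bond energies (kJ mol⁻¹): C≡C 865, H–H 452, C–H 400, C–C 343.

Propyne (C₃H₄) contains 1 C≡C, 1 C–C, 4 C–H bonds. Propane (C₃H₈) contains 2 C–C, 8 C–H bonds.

ΔH ≈ −174 kJ

Bonds broken (reactants):
  C≡C: 1 × 865 = 865
  C–C: 1 × 343 = 343
  C–H: 4 × 400 = 1600
  H–H: 2 × 452 = 904
  Σ(broken) = 3712 kJ
Bonds formed (products):
  C–C: 2 × 343 = 686
  C–H: 8 × 400 = 3200
  Σ(formed) = 3886 kJ
ΔH = Σ(broken) − Σ(formed) = 3712 − 3886 = −174 kJ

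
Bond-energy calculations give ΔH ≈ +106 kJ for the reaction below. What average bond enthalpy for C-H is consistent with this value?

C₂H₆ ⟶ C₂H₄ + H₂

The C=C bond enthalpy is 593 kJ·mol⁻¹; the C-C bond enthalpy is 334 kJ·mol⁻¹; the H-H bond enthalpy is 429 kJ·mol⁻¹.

D(C-H) ≈ 397 kJ/mol

Let D be the C-H bond energy.
Σ(broken) = 1×334 + 6×D = 334 + 6D
Σ(formed) = 4×D + 1×593 + 1×429 = 1022 + 4D
ΔH = Σ(broken) − Σ(formed) = (334 + 6D) − (1022 + 4D) = −688 + 2D
Setting this equal to +106 kJ gives 2D = 794, so D = 397 kJ/mol.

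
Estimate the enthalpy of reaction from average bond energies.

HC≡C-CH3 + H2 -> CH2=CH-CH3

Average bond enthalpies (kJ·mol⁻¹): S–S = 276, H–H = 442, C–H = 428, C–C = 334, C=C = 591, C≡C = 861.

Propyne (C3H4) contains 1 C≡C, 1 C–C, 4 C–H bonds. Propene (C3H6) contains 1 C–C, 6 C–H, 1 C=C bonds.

ΔH ≈ −144 kJ

Bonds broken (reactants):
  C≡C: 1 × 861 = 861
  C–C: 1 × 334 = 334
  C–H: 4 × 428 = 1712
  H–H: 1 × 442 = 442
  Σ(broken) = 3349 kJ
Bonds formed (products):
  C–C: 1 × 334 = 334
  C–H: 6 × 428 = 2568
  C=C: 1 × 591 = 591
  Σ(formed) = 3493 kJ
ΔH = Σ(broken) − Σ(formed) = 3349 − 3493 = −144 kJ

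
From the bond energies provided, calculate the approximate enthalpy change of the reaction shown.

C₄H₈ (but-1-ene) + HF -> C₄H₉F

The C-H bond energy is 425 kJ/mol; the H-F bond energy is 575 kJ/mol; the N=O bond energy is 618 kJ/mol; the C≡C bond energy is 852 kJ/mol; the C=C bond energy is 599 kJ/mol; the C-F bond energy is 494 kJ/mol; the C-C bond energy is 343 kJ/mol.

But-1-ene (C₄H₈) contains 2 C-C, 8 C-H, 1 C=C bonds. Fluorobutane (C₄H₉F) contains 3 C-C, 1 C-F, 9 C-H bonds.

Bonds broken (reactants):
  C-C: 2 × 343 = 686
  C-H: 8 × 425 = 3400
  C=C: 1 × 599 = 599
  H-F: 1 × 575 = 575
  Σ(broken) = 5260 kJ
Bonds formed (products):
  C-C: 3 × 343 = 1029
  C-F: 1 × 494 = 494
  C-H: 9 × 425 = 3825
  Σ(formed) = 5348 kJ
ΔH = Σ(broken) − Σ(formed) = 5260 − 5348 = −88 kJ

ΔH ≈ −88 kJ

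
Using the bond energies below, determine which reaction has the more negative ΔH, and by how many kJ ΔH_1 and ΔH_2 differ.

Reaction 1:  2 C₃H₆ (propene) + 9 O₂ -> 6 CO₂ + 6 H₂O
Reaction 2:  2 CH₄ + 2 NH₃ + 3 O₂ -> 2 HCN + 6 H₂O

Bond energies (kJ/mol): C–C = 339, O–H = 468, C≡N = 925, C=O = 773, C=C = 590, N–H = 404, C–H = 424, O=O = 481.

Reaction 1, by 2562 kJ

Reaction 1:
  Bonds broken (reactants):
    C–C: 2 × 339 = 678
    C–H: 12 × 424 = 5088
    C=C: 2 × 590 = 1180
    O=O: 9 × 481 = 4329
    Σ(broken) = 11275 kJ
  Bonds formed (products):
    C=O: 12 × 773 = 9276
    O–H: 12 × 468 = 5616
    Σ(formed) = 14892 kJ
  ΔH_1 = 11275 − 14892 = −3617 kJ
Reaction 2:
  Bonds broken (reactants):
    C–H: 8 × 424 = 3392
    N–H: 6 × 404 = 2424
    O=O: 3 × 481 = 1443
    Σ(broken) = 7259 kJ
  Bonds formed (products):
    C≡N: 2 × 925 = 1850
    C–H: 2 × 424 = 848
    O–H: 12 × 468 = 5616
    Σ(formed) = 8314 kJ
  ΔH_2 = 7259 − 8314 = −1055 kJ
ΔH_1 − ΔH_2 = −2562 kJ, so reaction 1 has the more negative ΔH; |ΔH_1 − ΔH_2| = 2562 kJ.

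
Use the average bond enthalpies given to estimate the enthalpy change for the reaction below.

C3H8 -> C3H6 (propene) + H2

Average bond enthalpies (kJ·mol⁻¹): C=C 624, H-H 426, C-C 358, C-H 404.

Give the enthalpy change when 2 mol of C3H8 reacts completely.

Bonds broken (reactants):
  C-C: 2 × 358 = 716
  C-H: 8 × 404 = 3232
  Σ(broken) = 3948 kJ
Bonds formed (products):
  C-C: 1 × 358 = 358
  C-H: 6 × 404 = 2424
  C=C: 1 × 624 = 624
  H-H: 1 × 426 = 426
  Σ(formed) = 3832 kJ
ΔH = Σ(broken) − Σ(formed) = 3948 − 3832 = +116 kJ
For 2× the reaction as written: 2 × (+116) = +232 kJ

ΔH = +232 kJ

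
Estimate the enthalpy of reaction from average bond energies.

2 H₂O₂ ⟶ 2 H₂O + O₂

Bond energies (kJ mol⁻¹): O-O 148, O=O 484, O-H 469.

Bonds broken (reactants):
  O-H: 4 × 469 = 1876
  O-O: 2 × 148 = 296
  Σ(broken) = 2172 kJ
Bonds formed (products):
  O-H: 4 × 469 = 1876
  O=O: 1 × 484 = 484
  Σ(formed) = 2360 kJ
ΔH = Σ(broken) − Σ(formed) = 2172 − 2360 = −188 kJ

ΔH ≈ −188 kJ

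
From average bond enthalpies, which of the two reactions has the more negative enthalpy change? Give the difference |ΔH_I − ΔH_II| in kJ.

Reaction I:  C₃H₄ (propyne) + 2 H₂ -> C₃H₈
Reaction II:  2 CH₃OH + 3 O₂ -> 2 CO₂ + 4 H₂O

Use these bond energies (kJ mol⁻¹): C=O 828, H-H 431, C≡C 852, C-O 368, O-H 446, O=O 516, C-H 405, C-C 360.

Reaction I:
  Bonds broken (reactants):
    C≡C: 1 × 852 = 852
    C-C: 1 × 360 = 360
    C-H: 4 × 405 = 1620
    H-H: 2 × 431 = 862
    Σ(broken) = 3694 kJ
  Bonds formed (products):
    C-C: 2 × 360 = 720
    C-H: 8 × 405 = 3240
    Σ(formed) = 3960 kJ
  ΔH_I = 3694 − 3960 = −266 kJ
Reaction II:
  Bonds broken (reactants):
    C-H: 6 × 405 = 2430
    C-O: 2 × 368 = 736
    O-H: 2 × 446 = 892
    O=O: 3 × 516 = 1548
    Σ(broken) = 5606 kJ
  Bonds formed (products):
    C=O: 4 × 828 = 3312
    O-H: 8 × 446 = 3568
    Σ(formed) = 6880 kJ
  ΔH_II = 5606 − 6880 = −1274 kJ
ΔH_I − ΔH_II = +1008 kJ, so reaction II has the more negative ΔH; |ΔH_I − ΔH_II| = 1008 kJ.

Reaction II, by 1008 kJ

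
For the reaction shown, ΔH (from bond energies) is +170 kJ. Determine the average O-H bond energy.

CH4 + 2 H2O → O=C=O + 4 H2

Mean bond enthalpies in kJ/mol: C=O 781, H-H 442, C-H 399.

D(O-H) ≈ 476 kJ/mol

Let D be the O-H bond energy.
Σ(broken) = 4×399 + 4×D = 1596 + 4D
Σ(formed) = 2×781 + 4×442 = 3330
ΔH = Σ(broken) − Σ(formed) = (1596 + 4D) − (3330) = −1734 + 4D
Setting this equal to +170 kJ gives 4D = 1904, so D = 476 kJ/mol.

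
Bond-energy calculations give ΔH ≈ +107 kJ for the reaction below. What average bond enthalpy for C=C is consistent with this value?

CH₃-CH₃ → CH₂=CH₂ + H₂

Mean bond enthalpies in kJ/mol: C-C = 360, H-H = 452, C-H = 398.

Let D be the C=C bond energy.
Σ(broken) = 1×360 + 6×398 = 2748
Σ(formed) = 4×398 + 1×D + 1×452 = 2044 + D
ΔH = Σ(broken) − Σ(formed) = (2748) − (2044 + D) = +704 − D
Setting this equal to +107 kJ gives D = 597 kJ/mol.

D(C=C) ≈ 597 kJ/mol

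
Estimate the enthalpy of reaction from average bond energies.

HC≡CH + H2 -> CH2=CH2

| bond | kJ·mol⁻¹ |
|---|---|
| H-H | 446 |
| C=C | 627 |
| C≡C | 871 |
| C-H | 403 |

ΔH ≈ −116 kJ

Bonds broken (reactants):
  C≡C: 1 × 871 = 871
  C-H: 2 × 403 = 806
  H-H: 1 × 446 = 446
  Σ(broken) = 2123 kJ
Bonds formed (products):
  C-H: 4 × 403 = 1612
  C=C: 1 × 627 = 627
  Σ(formed) = 2239 kJ
ΔH = Σ(broken) − Σ(formed) = 2123 − 2239 = −116 kJ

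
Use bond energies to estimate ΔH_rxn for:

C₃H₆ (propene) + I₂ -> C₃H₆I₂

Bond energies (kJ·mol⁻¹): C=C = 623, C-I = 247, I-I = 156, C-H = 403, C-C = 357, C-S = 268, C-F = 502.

ΔH ≈ −72 kJ

Bonds broken (reactants):
  C-C: 1 × 357 = 357
  C-H: 6 × 403 = 2418
  C=C: 1 × 623 = 623
  I-I: 1 × 156 = 156
  Σ(broken) = 3554 kJ
Bonds formed (products):
  C-C: 2 × 357 = 714
  C-H: 6 × 403 = 2418
  C-I: 2 × 247 = 494
  Σ(formed) = 3626 kJ
ΔH = Σ(broken) − Σ(formed) = 3554 − 3626 = −72 kJ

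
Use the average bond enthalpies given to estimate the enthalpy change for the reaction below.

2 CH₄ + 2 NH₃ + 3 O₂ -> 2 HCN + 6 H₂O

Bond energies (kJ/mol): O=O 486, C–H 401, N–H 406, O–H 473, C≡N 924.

ΔH ≈ −1224 kJ

Bonds broken (reactants):
  C–H: 8 × 401 = 3208
  N–H: 6 × 406 = 2436
  O=O: 3 × 486 = 1458
  Σ(broken) = 7102 kJ
Bonds formed (products):
  C≡N: 2 × 924 = 1848
  C–H: 2 × 401 = 802
  O–H: 12 × 473 = 5676
  Σ(formed) = 8326 kJ
ΔH = Σ(broken) − Σ(formed) = 7102 − 8326 = −1224 kJ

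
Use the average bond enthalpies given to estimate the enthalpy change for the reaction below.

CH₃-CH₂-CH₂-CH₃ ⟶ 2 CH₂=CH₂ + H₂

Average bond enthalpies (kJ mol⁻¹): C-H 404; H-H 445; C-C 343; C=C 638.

ΔH ≈ +116 kJ

Bonds broken (reactants):
  C-C: 3 × 343 = 1029
  C-H: 10 × 404 = 4040
  Σ(broken) = 5069 kJ
Bonds formed (products):
  C-H: 8 × 404 = 3232
  C=C: 2 × 638 = 1276
  H-H: 1 × 445 = 445
  Σ(formed) = 4953 kJ
ΔH = Σ(broken) − Σ(formed) = 5069 − 4953 = +116 kJ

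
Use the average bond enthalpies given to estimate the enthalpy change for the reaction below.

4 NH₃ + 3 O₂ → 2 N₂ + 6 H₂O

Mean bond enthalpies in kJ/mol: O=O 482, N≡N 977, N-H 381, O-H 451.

ΔH ≈ −1348 kJ

Bonds broken (reactants):
  N-H: 12 × 381 = 4572
  O=O: 3 × 482 = 1446
  Σ(broken) = 6018 kJ
Bonds formed (products):
  N≡N: 2 × 977 = 1954
  O-H: 12 × 451 = 5412
  Σ(formed) = 7366 kJ
ΔH = Σ(broken) − Σ(formed) = 6018 − 7366 = −1348 kJ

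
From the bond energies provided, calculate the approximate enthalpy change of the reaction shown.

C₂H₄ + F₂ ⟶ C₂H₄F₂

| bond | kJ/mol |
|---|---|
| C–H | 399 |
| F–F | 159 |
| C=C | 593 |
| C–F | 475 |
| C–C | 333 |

ΔH ≈ −531 kJ

Bonds broken (reactants):
  C–H: 4 × 399 = 1596
  C=C: 1 × 593 = 593
  F–F: 1 × 159 = 159
  Σ(broken) = 2348 kJ
Bonds formed (products):
  C–C: 1 × 333 = 333
  C–F: 2 × 475 = 950
  C–H: 4 × 399 = 1596
  Σ(formed) = 2879 kJ
ΔH = Σ(broken) − Σ(formed) = 2348 − 2879 = −531 kJ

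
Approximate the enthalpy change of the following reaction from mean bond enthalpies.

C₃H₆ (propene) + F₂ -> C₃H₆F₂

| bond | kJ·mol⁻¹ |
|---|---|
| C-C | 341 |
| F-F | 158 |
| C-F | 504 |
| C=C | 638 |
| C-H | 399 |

ΔH ≈ −553 kJ

Bonds broken (reactants):
  C-C: 1 × 341 = 341
  C-H: 6 × 399 = 2394
  C=C: 1 × 638 = 638
  F-F: 1 × 158 = 158
  Σ(broken) = 3531 kJ
Bonds formed (products):
  C-C: 2 × 341 = 682
  C-F: 2 × 504 = 1008
  C-H: 6 × 399 = 2394
  Σ(formed) = 4084 kJ
ΔH = Σ(broken) − Σ(formed) = 3531 − 4084 = −553 kJ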